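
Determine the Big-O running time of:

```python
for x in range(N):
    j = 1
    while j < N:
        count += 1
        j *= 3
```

Time complexity: O(n log n).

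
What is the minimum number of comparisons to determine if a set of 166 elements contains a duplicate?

Determining if 166 elements are all distinct requires Omega(n log n) comparisons in the comparison model. This follows from the element distinctness lower bound.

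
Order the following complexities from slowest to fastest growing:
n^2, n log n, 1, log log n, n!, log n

Ordered by growth rate: 1 < log log n < log n < n log n < n^2 < n!.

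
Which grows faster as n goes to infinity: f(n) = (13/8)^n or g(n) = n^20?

f(n) = (13/8)^n grows faster: (13/8)^n is exponential with base 13/8 > 1, dominating every polynomial.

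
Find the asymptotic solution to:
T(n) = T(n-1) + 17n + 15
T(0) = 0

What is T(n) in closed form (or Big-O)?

Dominant term in sum is 17*sum(i, i=1..n) = 17*n*(n+1)/2 = O(n^2).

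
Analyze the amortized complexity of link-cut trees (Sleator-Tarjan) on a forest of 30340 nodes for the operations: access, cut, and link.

Link-cut trees represent the forest using splay trees over preferred paths. With potential Phi = sum over nodes of log(size of virtual subtree), each access on 30340 nodes is O(log 30340) = O(log n) amortized by the splay-tree access lemma. Cut and link are O(1) plus one access.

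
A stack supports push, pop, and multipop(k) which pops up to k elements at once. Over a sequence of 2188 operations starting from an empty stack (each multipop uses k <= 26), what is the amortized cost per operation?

Each element is pushed exactly once and popped at most once (whether by pop or as part of a multipop). So the total number of individual pops over the whole sequence is at most the number of pushes, which is at most 2188. Total work <= 2 * 2188, hence O(1) amortized per operation.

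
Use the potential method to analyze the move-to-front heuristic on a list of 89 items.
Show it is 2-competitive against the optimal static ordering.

Let Phi = number of inversions between the MTF list and the optimal static list (0 <= Phi <= C(89,2)). Accessing an element at MTF position k and optimal position j: the move-to-front destroys all k-1 inversions in front of it that are not in front in optimal (>= k-j of them) and creates at most j-1 new ones. Amortized cost <= k + (j-1) - (k-j) = 2j - 1 <= 2 * optimal cost.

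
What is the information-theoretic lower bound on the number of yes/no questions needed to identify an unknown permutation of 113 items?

There are 113! = 22311927486598136465966070212187151182564399087952213171022161345724023063584214692821047352118139068425569179220877461124773845924561575264739138192463311667200000000000000000000000000 permutations. Each yes/no question gives at most 1 bit, so at least ceil(log_2(22311927486598136465966070212187151182564399087952213171022161345724023063584214692821047352118139068425569179220877461124773845924561575264739138192463311667200000000000000000000000000)) = 613 questions are needed.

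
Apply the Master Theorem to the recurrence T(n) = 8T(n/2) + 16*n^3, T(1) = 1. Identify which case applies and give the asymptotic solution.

a=8, b=2, f(n)=16*n^3.
log_2(8) = 3, so n^(log_b(a)) = n^3.
f(n) = Theta(n^3), so Case 2 applies.
T(n) = Theta(n^3 log n).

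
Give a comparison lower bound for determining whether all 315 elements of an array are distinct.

In the algebraic decision-tree model, the YES region for element distinctness on 315 elements has 315! connected components (one per ordering). Ben-Or's theorem then gives a lower bound of Omega(log(n!)) = Omega(n log n).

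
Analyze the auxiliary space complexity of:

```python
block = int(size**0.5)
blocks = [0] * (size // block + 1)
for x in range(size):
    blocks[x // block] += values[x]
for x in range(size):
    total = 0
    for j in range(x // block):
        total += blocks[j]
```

Space complexity: O(sqrt(n)).
Storage scales with sqrt(n).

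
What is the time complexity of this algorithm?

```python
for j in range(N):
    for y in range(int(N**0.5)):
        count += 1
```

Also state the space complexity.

Time complexity: O(n * sqrt(n)).
Space complexity: O(1).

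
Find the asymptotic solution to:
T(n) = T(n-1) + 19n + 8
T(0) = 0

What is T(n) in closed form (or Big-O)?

Dominant term in sum is 19*sum(i, i=1..n) = 19*n*(n+1)/2 = O(n^2).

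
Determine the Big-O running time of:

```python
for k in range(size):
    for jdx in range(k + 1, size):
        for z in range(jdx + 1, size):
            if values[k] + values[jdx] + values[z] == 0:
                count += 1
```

Time complexity: O(n^3).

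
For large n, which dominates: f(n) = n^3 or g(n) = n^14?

g(n) = n^14 grows faster: n^14/n^3 = n^11 -> infinity.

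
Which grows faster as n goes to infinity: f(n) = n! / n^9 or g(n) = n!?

g(n) = n! grows faster: the ratio n!/(n!/n^9) = n^9 -> infinity.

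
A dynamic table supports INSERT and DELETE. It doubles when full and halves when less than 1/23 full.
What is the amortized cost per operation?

Using potential function Phi = |2*num_items - table_size| when load > 1/2, and Phi = table_size/2 - num_items otherwise. The gap of 1/23 vs 1/2 for shrinking prevents thrashing. Both insert and delete have O(1) amortized cost.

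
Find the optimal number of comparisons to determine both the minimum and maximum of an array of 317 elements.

Naive approach: 632 comparisons (316 for max + 316 for min).
Optimal: Compare elements in pairs first (floor(n/2) = 158 comparisons), then find max among winners and min among losers (158 comparisons each).
Total: ceil(3n/2) - 2 = 474 comparisons. An adversary argument shows this is also a lower bound.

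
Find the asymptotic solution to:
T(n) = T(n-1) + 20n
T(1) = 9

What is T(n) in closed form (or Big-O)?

Unrolling: T(n) = 9 + 20*(2 + 3 + ... + n) = 9 + 20*(n(n+1)/2 - 1) = O(n^2).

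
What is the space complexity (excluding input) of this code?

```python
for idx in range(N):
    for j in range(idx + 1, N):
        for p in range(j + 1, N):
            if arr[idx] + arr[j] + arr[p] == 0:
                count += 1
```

Space complexity: O(1).
Only a constant amount of auxiliary storage is used; nothing grows with n.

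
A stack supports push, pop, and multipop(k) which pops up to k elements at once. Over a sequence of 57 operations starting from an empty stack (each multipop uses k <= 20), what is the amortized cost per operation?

Each element is pushed exactly once and popped at most once (whether by pop or as part of a multipop). So the total number of individual pops over the whole sequence is at most the number of pushes, which is at most 57. Total work <= 2 * 57, hence O(1) amortized per operation.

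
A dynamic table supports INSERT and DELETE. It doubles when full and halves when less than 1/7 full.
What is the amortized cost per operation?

Using potential function Phi = |2*num_items - table_size| when load > 1/2, and Phi = table_size/2 - num_items otherwise. The gap of 1/7 vs 1/2 for shrinking prevents thrashing. Both insert and delete have O(1) amortized cost.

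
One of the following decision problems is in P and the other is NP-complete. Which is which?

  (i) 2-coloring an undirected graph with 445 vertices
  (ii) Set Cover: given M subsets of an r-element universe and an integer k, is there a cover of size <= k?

(i) is P: 2-coloring is bipartiteness testing via BFS, O(V+E).
(ii) is NP-complete: one of Karp's 21 NP-complete problems (with k part of the input).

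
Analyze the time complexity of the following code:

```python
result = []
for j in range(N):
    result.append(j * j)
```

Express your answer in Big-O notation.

Time complexity: O(n).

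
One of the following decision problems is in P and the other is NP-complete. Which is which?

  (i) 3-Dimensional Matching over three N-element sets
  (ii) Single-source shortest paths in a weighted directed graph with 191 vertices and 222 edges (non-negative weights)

(i) is NP-complete: one of Karp's 21 NP-complete problems.
(ii) is P: Dijkstra's algorithm runs in O((V+E) log V).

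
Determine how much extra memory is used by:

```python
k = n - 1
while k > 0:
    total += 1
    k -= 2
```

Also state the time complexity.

Space complexity: O(1).
Only a constant amount of auxiliary storage is used; nothing grows with n.
Time complexity: O(n).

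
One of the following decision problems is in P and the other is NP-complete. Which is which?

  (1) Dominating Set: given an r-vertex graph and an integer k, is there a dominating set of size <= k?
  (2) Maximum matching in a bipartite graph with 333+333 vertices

(1) is NP-complete: reduces from Set Cover (with k part of the input).
(2) is P: Hopcroft-Karp runs in O(E sqrt(V)).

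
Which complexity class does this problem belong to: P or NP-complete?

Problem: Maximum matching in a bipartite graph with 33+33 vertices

This problem is in P: Hopcroft-Karp runs in O(E sqrt(V)).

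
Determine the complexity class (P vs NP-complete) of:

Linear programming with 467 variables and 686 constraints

This problem is in P: the ellipsoid and interior-point methods run in polynomial time.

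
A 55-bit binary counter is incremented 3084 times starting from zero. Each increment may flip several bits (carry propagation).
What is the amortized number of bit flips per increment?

Bit i flips on every 2^i-th increment, so over 3084 increments bit i flips floor(3084/2^i) times. Summing over i: total flips < 2 * 3084. Amortized: < 2 = O(1) per increment.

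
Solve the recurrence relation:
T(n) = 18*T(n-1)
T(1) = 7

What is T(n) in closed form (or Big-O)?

Each step multiplies by 18. T(n) = T(1)*18^(n-1) = 7*18^(n-1).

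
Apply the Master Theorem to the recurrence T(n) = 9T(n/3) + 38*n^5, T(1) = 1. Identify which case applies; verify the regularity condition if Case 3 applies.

a=9, b=3, f(n)=38*n^5.
log_3(9) = 2 < 5.
f(n) = Omega(n^(2+epsilon)) for some epsilon > 0, so Case 3 is the candidate.
Regularity: a*f(n/b) = 9*38*(n/3)^5 = (9/243)*38*n^5 <= c*f(n) with c = 9/243 < 1. Satisfied.
Case 3: T(n) = Theta(n^5).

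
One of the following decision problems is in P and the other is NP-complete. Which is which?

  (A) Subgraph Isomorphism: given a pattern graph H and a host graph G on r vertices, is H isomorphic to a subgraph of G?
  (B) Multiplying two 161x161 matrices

(A) is NP-complete: generalizes Clique and Hamiltonian Path (pattern size is part of the input).
(B) is P: the schoolbook algorithm runs in O(n^3).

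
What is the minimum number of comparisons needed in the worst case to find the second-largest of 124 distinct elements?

Lower bound: finding the max needs 124-1 comparisons. By the adversary weight-doubling argument, the max must personally win >= ceil(log_2(124)) = 7 comparisons; the 2nd-largest is among those 7 losers, needing 7-1 more comparisons. Total >= 124-1 + 7-1 = 129. A balanced knockout tournament achieves this.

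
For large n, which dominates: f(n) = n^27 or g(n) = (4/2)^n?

g(n) = (4/2)^n grows faster: (4/2)^n is exponential with base 4/2 > 1, dominating every polynomial.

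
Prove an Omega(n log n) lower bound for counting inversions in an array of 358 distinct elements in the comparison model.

Decision-tree argument: at any leaf, the comparisons made (with transitivity) must totally order all 358 elements -- otherwise some pair (i,j) is unordered, and an adversary can present two inputs agreeing on every comparison made but with that pair flipped, changing the inversion count by 1, so the leaf's output is wrong on one of them. Hence the tree has >= 358! leaves and height >= log_2(358!) = Omega(n log n). Modified merge sort achieves O(n log n).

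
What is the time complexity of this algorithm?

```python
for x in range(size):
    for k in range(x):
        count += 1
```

Time complexity: O(n^2).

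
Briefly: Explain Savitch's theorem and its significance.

Savitch's theorem states that NSPACE(f(n)) is contained in DSPACE(f(n)^2) for f(n) >= log n. In particular, NPSPACE = PSPACE, meaning nondeterminism does not significantly help for space-bounded computation. This contrasts with time, where we do not know if P = NP.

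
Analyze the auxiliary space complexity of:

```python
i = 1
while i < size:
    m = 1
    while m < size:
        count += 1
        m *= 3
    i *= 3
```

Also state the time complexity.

Space complexity: O(1).
Only a constant amount of auxiliary storage is used; nothing grows with n.
Time complexity: O(log^2 n).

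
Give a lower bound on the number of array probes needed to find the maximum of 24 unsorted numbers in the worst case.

Adversary: any unprobed cell could hold a value larger than everything seen so far. If fewer than 24 cells are probed, the adversary places the max in an unprobed cell. So all 24 cells must be examined; together with 24-1 comparisons this is tight.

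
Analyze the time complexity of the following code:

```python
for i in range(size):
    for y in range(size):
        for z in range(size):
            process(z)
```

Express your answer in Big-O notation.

Time complexity: O(n^3).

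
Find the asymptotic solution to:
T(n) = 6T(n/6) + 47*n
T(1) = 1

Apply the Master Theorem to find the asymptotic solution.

a=6, b=6, f(n)=47*n. log_6(6) = 1. Case 2: T(n) = O(n log n).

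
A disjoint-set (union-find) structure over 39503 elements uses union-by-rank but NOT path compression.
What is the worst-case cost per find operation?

Union-by-rank alone keeps every tree's height <= log_2(39503) ~= 15.3. Each find traverses from a node to its root, costing O(height) = O(log n). Without path compression this bound is tight.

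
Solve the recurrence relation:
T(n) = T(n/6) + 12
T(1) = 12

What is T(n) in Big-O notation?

Each step divides n by 6 and adds 12. After log_6(n) steps, T(n) = O(log n).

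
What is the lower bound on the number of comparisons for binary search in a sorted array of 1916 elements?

With 1916 possible positions, we need at least ceil(log_2(1916)) = 11 comparisons. Each comparison splits the remaining candidates by at most half.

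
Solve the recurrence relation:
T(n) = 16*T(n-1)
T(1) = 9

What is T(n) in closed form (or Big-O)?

Each step multiplies by 16. T(n) = T(1)*16^(n-1) = 9*16^(n-1).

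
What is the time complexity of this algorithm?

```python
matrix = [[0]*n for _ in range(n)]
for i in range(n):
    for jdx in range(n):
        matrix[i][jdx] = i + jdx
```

Time complexity: O(n^2).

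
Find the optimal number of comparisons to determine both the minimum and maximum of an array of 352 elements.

Naive approach: 702 comparisons (351 for max + 351 for min).
Optimal: Compare elements in pairs first (floor(n/2) = 176 comparisons), then find max among winners and min among losers (175 comparisons each).
Total: ceil(3n/2) - 2 = 526 comparisons. An adversary argument shows this is also a lower bound.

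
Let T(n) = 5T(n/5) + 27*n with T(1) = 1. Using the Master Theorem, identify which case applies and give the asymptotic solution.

a=5, b=5, f(n)=27*n.
log_5(5) = 1, so n^(log_b(a)) = n.
f(n) = Theta(n), so Case 2 applies.
T(n) = Theta(n log n).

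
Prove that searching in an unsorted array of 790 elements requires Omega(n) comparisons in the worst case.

An adversary can always place the target in the last position checked. Until all 790 positions are examined, the target might be in any unchecked position. Therefore 790 comparisons are necessary.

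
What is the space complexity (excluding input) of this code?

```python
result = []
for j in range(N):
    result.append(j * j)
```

Space complexity: O(n).
Auxiliary storage grows linearly with the input size n in the worst case.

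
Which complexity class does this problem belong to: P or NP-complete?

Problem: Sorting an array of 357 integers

This problem is in P: merge sort runs in O(n log n).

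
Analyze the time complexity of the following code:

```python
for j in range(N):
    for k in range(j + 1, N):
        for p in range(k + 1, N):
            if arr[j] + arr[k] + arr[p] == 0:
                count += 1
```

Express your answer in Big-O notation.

Time complexity: O(n^3).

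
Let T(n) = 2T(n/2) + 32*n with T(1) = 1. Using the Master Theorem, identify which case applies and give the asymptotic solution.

a=2, b=2, f(n)=32*n.
log_2(2) = 1, so n^(log_b(a)) = n.
f(n) = Theta(n), so Case 2 applies.
T(n) = Theta(n log n).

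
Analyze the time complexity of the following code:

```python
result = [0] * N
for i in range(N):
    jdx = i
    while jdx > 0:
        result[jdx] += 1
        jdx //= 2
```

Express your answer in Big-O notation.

Time complexity: O(n log n).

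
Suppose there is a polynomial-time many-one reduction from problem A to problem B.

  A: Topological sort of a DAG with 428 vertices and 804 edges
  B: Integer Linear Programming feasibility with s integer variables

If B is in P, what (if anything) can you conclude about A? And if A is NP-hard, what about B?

A poly-time reduction A <=_p B means any A-instance can be transformed to a B-instance in poly time.
If B is in P: compose the reduction with B's poly-time algorithm to solve A in poly time, so A is in P.
If A is NP-hard: every NP problem reduces to A, which reduces to B; composing reductions, every NP problem reduces to B, so B is NP-hard.
(Here in fact A is P and B is NP-complete.)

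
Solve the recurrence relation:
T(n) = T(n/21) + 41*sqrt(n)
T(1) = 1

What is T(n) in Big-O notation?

Each level contributes sqrt(n/21^k). Geometric series with ratio 1/sqrt(21) < 1 sums to O(sqrt(n)).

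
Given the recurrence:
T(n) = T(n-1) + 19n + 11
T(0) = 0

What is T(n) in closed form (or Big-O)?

Dominant term in sum is 19*sum(i, i=1..n) = 19*n*(n+1)/2 = O(n^2).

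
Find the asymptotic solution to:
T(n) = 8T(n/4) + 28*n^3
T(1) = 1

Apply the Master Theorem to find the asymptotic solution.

a=8, b=4, f(n)=28*n^3. log_4(8) = 1.5 < 3. Case 3: T(n) = O(n^3).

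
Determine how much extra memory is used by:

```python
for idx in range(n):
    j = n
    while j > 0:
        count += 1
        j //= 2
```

Space complexity: O(1).
Only a constant amount of auxiliary storage is used; nothing grows with n.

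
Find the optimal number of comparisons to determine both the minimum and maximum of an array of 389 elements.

Naive approach: 776 comparisons (388 for max + 388 for min).
Optimal: Compare elements in pairs first (floor(n/2) = 194 comparisons), then find max among winners and min among losers (194 comparisons each).
Total: ceil(3n/2) - 2 = 582 comparisons. An adversary argument shows this is also a lower bound.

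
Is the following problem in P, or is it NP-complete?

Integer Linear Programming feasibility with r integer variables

This problem is NP-complete: ILP feasibility is NP-complete (LP relaxation is in P).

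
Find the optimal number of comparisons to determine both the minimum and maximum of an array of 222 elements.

Naive approach: 442 comparisons (221 for max + 221 for min).
Optimal: Compare elements in pairs first (floor(n/2) = 111 comparisons), then find max among winners and min among losers (110 comparisons each).
Total: ceil(3n/2) - 2 = 331 comparisons. An adversary argument shows this is also a lower bound.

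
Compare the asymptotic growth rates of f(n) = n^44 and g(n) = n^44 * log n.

g(n) = n^44 * log n grows faster: extra log n factor -> infinity.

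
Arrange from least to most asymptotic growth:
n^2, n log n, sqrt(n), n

Ordered by growth rate: sqrt(n) < n < n log n < n^2.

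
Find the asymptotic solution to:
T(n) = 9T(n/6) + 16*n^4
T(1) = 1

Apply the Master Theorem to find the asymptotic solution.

a=9, b=6, f(n)=16*n^4. log_6(9) = 1.226 < 4. Case 3: T(n) = O(n^4).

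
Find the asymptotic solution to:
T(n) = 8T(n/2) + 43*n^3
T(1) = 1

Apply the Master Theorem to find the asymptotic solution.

a=8, b=2, f(n)=43*n^3. log_2(8) = 3. Case 2: T(n) = O(n^3 log n).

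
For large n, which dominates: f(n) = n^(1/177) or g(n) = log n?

f(n) = n^(1/177) grows faster: any positive power of n dominates log n.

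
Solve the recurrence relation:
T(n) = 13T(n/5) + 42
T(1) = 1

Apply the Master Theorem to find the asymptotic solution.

a=13, b=5, f(n)=42. log_5(13) = 1.594. Case 1 of Master Theorem: T(n) = O(n^1.594).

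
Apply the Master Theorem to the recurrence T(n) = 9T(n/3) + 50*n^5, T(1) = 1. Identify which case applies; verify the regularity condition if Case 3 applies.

a=9, b=3, f(n)=50*n^5.
log_3(9) = 2 < 5.
f(n) = Omega(n^(2+epsilon)) for some epsilon > 0, so Case 3 is the candidate.
Regularity: a*f(n/b) = 9*50*(n/3)^5 = (9/243)*50*n^5 <= c*f(n) with c = 9/243 < 1. Satisfied.
Case 3: T(n) = Theta(n^5).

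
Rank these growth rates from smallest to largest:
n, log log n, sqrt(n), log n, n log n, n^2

Ordered by growth rate: log log n < log n < sqrt(n) < n < n log n < n^2.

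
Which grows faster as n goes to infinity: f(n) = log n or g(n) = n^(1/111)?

g(n) = n^(1/111) grows faster: any positive power of n dominates log n.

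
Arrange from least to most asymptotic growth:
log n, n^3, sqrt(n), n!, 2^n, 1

Ordered by growth rate: 1 < log n < sqrt(n) < n^3 < 2^n < n!.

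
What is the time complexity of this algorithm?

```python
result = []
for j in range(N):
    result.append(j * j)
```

Time complexity: O(n).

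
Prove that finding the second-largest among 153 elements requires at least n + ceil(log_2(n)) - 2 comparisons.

Lower bound (adversary): identifying the maximum requires 153-1 comparisons (each eliminates one candidate). Assign weight 1 to each element; on each comparison the adversary lets the heavier side win and gives it the loser's weight. The max ends with weight 153, but each comparison it wins at most doubles its weight, so the max must win >= ceil(log_2(153)) = 8 comparisons. The second-largest is one of those 8 direct losers to the max, and identifying which one is largest needs >= 8-1 further comparisons. Total >= 153-1 + 8-1 = 159.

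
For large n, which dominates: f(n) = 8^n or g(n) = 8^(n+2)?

f(n) = 8^n and g(n) = 8^(n+2) are Theta of each other: 8^(n+2) = 8^2 * 8^n = Theta(8^n).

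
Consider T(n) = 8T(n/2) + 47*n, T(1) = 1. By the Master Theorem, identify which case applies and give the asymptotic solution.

a=8, b=2, f(n)=47*n.
log_2(8) = 3 > 1.
Since f(n) = O(n^1) is polynomially smaller than n^3, Case 1 applies.
T(n) = Theta(n^3).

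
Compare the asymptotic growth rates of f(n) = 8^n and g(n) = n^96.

f(n) = 8^n grows faster: any exponential with base > 1 dominates every polynomial.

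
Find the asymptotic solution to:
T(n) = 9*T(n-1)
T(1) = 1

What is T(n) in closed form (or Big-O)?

Each step multiplies by 9. T(n) = T(1)*9^(n-1) = 9^(n-1).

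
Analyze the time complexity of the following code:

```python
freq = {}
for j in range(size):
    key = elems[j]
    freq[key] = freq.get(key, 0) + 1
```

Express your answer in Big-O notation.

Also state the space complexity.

Time complexity: O(n).
Space complexity: O(n).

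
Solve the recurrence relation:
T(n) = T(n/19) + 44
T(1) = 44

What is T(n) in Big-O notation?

Each step divides n by 19 and adds 44. After log_19(n) steps, T(n) = O(log n).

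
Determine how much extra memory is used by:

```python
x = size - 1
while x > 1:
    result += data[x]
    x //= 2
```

Space complexity: O(1).
Only a constant amount of auxiliary storage is used; nothing grows with n.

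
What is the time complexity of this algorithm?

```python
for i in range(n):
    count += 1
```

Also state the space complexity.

Time complexity: O(n).
Space complexity: O(1).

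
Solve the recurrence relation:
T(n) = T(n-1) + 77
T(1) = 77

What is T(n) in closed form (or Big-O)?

Unrolling: T(n) = T(n-1) + 77 = T(n-2) + 2*77 = ... = T(1) + (n-1)*77 = 77 + (n-1)*77 = 77n.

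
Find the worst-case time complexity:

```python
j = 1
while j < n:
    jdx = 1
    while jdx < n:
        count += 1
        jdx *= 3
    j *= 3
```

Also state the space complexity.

Time complexity: O(log^2 n).
Space complexity: O(1).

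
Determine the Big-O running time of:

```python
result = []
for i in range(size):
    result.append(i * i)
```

Time complexity: O(n).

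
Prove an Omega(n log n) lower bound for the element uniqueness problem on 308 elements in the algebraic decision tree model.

In the algebraic decision tree model, element uniqueness on 308 elements is equivalent to determining which cell of an arrangement of C(308,2) = 47278 hyperplanes x_i = x_j contains the input point. Ben-Or's theorem shows this requires Omega(n log n).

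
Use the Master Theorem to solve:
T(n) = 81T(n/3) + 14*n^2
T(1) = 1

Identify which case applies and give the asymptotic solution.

a=81, b=3, f(n)=14*n^2.
log_3(81) = 4 > 2.
Since f(n) = O(n^2) is polynomially smaller than n^4, Case 1 applies.
T(n) = Theta(n^4).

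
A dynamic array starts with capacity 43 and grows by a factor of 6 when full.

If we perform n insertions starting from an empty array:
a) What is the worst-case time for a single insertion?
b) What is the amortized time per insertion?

(a) Worst-case single insertion: O(n) -- when the array is full at capacity c, the resize copies all c elements, and c can be Theta(n).
(b) Resizes happen at sizes 43, 258, 1548, ... Total copy cost for n insertions: 43 + 258 + ... = O(n) (geometric series with ratio 1/6). Amortized cost per insertion: O(n)/n = O(1).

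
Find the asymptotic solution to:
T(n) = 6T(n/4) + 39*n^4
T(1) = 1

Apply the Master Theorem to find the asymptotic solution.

a=6, b=4, f(n)=39*n^4. log_4(6) = 1.292 < 4. Case 3: T(n) = O(n^4).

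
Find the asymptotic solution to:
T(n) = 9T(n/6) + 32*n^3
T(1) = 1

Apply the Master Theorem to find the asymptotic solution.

a=9, b=6, f(n)=32*n^3. log_6(9) = 1.226 < 3. Case 3: T(n) = O(n^3).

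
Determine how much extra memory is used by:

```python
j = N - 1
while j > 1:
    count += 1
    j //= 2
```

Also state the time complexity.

Space complexity: O(1).
Only a constant amount of auxiliary storage is used; nothing grows with n.
Time complexity: O(log n).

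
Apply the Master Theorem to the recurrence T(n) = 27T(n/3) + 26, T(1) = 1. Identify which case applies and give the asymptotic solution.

a=27, b=3, f(n)=26.
log_3(27) = 3 > 0.
Since f(n) = O(n^0) is polynomially smaller than n^3, Case 1 applies.
T(n) = Theta(n^3).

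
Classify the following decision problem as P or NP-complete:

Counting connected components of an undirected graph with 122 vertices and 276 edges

This problem is in P: BFS/DFS visits each vertex and edge once: O(V+E).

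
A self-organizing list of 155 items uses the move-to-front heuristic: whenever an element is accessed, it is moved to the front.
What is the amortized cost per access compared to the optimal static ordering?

With potential Phi = number of inversions between the MTF list and the optimal static list (at most C(155,2)), each access has amortized cost at most 2 * (cost under optimal static ordering). This is the move-to-front 2-competitiveness result.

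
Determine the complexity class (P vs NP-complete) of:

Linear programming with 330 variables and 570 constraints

This problem is in P: the ellipsoid and interior-point methods run in polynomial time.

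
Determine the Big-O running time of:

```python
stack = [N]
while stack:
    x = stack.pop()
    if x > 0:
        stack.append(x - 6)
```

Time complexity: O(n).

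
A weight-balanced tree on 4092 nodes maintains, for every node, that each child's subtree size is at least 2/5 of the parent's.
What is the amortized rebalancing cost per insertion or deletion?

With balance ratio 2/5, tree height is O(log_{5/2}(4092)) = O(log n). A rebalance at a node of size s costs O(s) but requires Omega(s) updates in that subtree to retrigger. Summed over the O(log n) ancestors of the touched leaf, amortized rebalancing is O(log n).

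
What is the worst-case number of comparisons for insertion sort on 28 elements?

Insertion sort on reverse-sorted input: 1 + 2 + ... + (28-1) = 378 comparisons.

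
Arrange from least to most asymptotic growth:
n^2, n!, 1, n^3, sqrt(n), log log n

Ordered by growth rate: 1 < log log n < sqrt(n) < n^2 < n^3 < n!.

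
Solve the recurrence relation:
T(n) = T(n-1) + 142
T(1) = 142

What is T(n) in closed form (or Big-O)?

Unrolling: T(n) = T(n-1) + 142 = T(n-2) + 2*142 = ... = T(1) + (n-1)*142 = 142 + (n-1)*142 = 142n.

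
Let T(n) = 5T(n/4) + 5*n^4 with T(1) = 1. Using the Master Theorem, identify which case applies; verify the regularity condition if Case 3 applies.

a=5, b=4, f(n)=5*n^4.
log_4(5) = 1.161 < 4.
f(n) = Omega(n^(1.161+epsilon)) for some epsilon > 0, so Case 3 is the candidate.
Regularity: a*f(n/b) = 5*5*(n/4)^4 = (5/256)*5*n^4 <= c*f(n) with c = 5/256 < 1. Satisfied.
Case 3: T(n) = Theta(n^4).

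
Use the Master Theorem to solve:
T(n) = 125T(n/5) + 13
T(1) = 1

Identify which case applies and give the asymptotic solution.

a=125, b=5, f(n)=13.
log_5(125) = 3 > 0.
Since f(n) = O(n^0) is polynomially smaller than n^3, Case 1 applies.
T(n) = Theta(n^3).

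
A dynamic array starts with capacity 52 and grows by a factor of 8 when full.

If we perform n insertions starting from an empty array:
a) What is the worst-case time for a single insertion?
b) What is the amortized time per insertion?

(a) Worst-case single insertion: O(n) -- when the array is full at capacity c, the resize copies all c elements, and c can be Theta(n).
(b) Resizes happen at sizes 52, 416, 3328, ... Total copy cost for n insertions: 52 + 416 + ... = O(n) (geometric series with ratio 1/8). Amortized cost per insertion: O(n)/n = O(1).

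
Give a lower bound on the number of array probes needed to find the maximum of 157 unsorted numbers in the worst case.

Adversary: any unprobed cell could hold a value larger than everything seen so far. If fewer than 157 cells are probed, the adversary places the max in an unprobed cell. So all 157 cells must be examined; together with 157-1 comparisons this is tight.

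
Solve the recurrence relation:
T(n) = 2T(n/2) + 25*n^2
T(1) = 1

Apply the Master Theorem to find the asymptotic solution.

a=2, b=2, f(n)=25*n^2. log_2(2) = 1 < 2. Case 3: T(n) = O(n^2).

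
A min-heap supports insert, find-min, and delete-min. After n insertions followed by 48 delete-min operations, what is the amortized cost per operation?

Insert takes O(log n) worst case. Delete-min takes O(log n). Over a sequence of n inserts and 48 delete-mins, total cost is O((n + 48) log n). Amortized per operation: O(log n).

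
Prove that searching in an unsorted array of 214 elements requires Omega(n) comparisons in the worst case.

An adversary can always place the target in the last position checked. Until all 214 positions are examined, the target might be in any unchecked position. Therefore 214 comparisons are necessary.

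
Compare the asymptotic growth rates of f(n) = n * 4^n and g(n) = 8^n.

g(n) = 8^n grows faster: 8^n / (n 4^n) = (8/4)^n / n -> infinity since 8/4 > 1.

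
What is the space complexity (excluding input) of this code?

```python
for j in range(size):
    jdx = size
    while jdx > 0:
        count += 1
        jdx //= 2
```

Space complexity: O(1).
Only a constant amount of auxiliary storage is used; nothing grows with n.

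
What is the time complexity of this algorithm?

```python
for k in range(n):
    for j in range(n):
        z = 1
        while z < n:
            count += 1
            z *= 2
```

Time complexity: O(n^2 log n).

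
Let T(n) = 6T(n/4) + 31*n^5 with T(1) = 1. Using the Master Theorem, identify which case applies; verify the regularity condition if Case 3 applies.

a=6, b=4, f(n)=31*n^5.
log_4(6) = 1.292 < 5.
f(n) = Omega(n^(1.292+epsilon)) for some epsilon > 0, so Case 3 is the candidate.
Regularity: a*f(n/b) = 6*31*(n/4)^5 = (6/1024)*31*n^5 <= c*f(n) with c = 6/1024 < 1. Satisfied.
Case 3: T(n) = Theta(n^5).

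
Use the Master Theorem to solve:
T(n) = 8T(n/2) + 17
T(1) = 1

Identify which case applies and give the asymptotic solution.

a=8, b=2, f(n)=17.
log_2(8) = 3 > 0.
Since f(n) = O(n^0) is polynomially smaller than n^3, Case 1 applies.
T(n) = Theta(n^3).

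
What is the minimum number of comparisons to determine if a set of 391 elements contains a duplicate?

Determining if 391 elements are all distinct requires Omega(n log n) comparisons in the comparison model. This follows from the element distinctness lower bound.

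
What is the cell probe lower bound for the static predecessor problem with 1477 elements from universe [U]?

The Patrascu-Thorup lower bound shows any data structure on n = 1477 elements using O(n * polylog(n)) space requires Omega(log log U) query time. van Emde Boas trees achieve O(log log U) with O(U) space.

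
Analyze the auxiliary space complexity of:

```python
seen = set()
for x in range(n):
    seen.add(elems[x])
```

Space complexity: O(n).
Auxiliary storage grows linearly with the input size n in the worst case.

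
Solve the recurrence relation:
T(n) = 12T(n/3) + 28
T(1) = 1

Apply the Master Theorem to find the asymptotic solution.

a=12, b=3, f(n)=28. log_3(12) = 2.262. Case 1 of Master Theorem: T(n) = O(n^2.262).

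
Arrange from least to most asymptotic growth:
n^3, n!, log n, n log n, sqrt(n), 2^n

Ordered by growth rate: log n < sqrt(n) < n log n < n^3 < 2^n < n!.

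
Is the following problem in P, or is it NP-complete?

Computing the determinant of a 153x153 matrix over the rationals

This problem is in P: Gaussian elimination runs in O(n^3).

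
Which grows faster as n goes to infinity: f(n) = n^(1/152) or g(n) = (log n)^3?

f(n) = n^(1/152) grows faster: any positive power of n dominates any polylog.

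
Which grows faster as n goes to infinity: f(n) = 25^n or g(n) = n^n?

g(n) = n^n grows faster: n^n / 25^n = (n/25)^n -> infinity once n > 25.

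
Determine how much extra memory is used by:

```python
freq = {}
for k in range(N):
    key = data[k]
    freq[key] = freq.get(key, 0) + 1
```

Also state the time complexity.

Space complexity: O(n).
Auxiliary storage grows linearly with the input size n in the worst case.
Time complexity: O(n).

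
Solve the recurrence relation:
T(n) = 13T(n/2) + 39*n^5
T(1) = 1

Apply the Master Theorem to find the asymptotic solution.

a=13, b=2, f(n)=39*n^5. log_2(13) = 3.7 < 5. Case 3: T(n) = O(n^5).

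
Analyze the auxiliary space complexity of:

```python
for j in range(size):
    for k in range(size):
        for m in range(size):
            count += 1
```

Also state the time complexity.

Space complexity: O(1).
Only a constant amount of auxiliary storage is used; nothing grows with n.
Time complexity: O(n^3).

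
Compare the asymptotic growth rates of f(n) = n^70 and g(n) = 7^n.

g(n) = 7^n grows faster: any exponential with base > 1 dominates every polynomial.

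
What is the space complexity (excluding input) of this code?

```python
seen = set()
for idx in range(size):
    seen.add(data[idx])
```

Space complexity: O(n).
Auxiliary storage grows linearly with the input size n in the worst case.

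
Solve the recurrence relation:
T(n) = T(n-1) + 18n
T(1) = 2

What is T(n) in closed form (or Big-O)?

Unrolling: T(n) = 2 + 18*(2 + 3 + ... + n) = 2 + 18*(n(n+1)/2 - 1) = O(n^2).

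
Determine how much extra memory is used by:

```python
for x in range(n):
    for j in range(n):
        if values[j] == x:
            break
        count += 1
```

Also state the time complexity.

Space complexity: O(1).
Only a constant amount of auxiliary storage is used; nothing grows with n.
Time complexity: O(n^2).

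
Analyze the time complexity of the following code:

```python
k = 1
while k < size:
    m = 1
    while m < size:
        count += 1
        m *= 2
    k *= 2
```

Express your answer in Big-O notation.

Time complexity: O(log^2 n).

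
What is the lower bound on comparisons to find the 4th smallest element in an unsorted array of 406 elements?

Finding the 4th smallest of 406 elements requires Omega(n) comparisons. Every element must participate in at least one comparison; otherwise it could be the 4th smallest.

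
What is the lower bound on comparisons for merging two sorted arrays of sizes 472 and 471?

Adversary argument: with sizes 472 and 471 (differing by at most 1), interleave the two arrays so that every consecutive pair in the output comes from different inputs. Then each of the 942 adjacent output pairs must be directly compared, or the algorithm cannot determine their relative order. So 942 comparisons are necessary; standard merge achieves this.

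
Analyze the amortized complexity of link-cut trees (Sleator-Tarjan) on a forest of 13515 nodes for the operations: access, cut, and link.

Link-cut trees represent the forest using splay trees over preferred paths. With potential Phi = sum over nodes of log(size of virtual subtree), each access on 13515 nodes is O(log 13515) = O(log n) amortized by the splay-tree access lemma. Cut and link are O(1) plus one access.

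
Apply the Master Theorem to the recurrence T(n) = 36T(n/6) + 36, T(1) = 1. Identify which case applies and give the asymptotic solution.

a=36, b=6, f(n)=36.
log_6(36) = 2 > 0.
Since f(n) = O(n^0) is polynomially smaller than n^2, Case 1 applies.
T(n) = Theta(n^2).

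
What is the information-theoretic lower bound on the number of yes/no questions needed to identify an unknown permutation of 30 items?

There are 30! = 265252859812191058636308480000000 permutations. Each yes/no question gives at most 1 bit, so at least ceil(log_2(265252859812191058636308480000000)) = 108 questions are needed.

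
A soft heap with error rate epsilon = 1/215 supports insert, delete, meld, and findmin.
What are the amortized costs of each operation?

Soft heaps (Chazelle) allow up to an epsilon = 1/215 fraction of elements to have corrupted (raised) keys. Insert is O(log(1/epsilon)) = O(log 215) amortized -- the structure maintains heap-ordered binary trees of rank bounded by O(log(1/epsilon)). Meld concatenates root lists: O(1) amortized. Delete and findmin are O(1) amortized.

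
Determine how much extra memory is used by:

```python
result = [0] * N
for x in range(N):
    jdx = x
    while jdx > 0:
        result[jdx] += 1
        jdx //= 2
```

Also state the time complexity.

Space complexity: O(n).
Auxiliary storage grows linearly with the input size n in the worst case.
Time complexity: O(n log n).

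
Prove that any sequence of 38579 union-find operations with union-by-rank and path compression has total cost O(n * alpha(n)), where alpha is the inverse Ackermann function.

Using Tarjan's analysis with rank-based potential function. Union-by-rank keeps tree height O(log n). Path compression flattens paths during find. For n = 38579 operations, total cost is O(n * alpha(n)), effectively O(n) since alpha grows incredibly slowly.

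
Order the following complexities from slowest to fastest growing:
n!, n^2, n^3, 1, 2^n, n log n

Ordered by growth rate: 1 < n log n < n^2 < n^3 < 2^n < n!.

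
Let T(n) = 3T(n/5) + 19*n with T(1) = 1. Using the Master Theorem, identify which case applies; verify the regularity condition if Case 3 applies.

a=3, b=5, f(n)=19*n.
log_5(3) = 0.6826 < 1.
f(n) = Omega(n^(0.6826+epsilon)) for some epsilon > 0, so Case 3 is the candidate.
Regularity: a*f(n/b) = 3*19*(n/5)^1 = (3/5)*19*n^1 <= c*f(n) with c = 3/5 < 1. Satisfied.
Case 3: T(n) = Theta(n).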